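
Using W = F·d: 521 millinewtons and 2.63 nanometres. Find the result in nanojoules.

521 × 10⁻³ × 2.63 × 10⁻⁹ = 1370.23 × 10⁻¹² J

1.37023 nanojoules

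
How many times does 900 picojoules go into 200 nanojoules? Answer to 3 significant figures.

222

(200e-9) / (900e-12) = 0.2222e3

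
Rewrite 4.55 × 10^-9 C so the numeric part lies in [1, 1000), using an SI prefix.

4.55 nC

= 4.55 × 10^-9 C; 10^-9 is nano.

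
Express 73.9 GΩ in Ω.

giga = 10⁹, (no prefix) = 10⁰; factor is 10⁹.
73.9 × 10⁹ = 73900000000

73900000000 Ω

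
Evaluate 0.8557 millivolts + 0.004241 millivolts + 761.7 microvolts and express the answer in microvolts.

1621.641 microvolts

In microvolts:
  0.8557 millivolts = 0.8557e3 microvolts = 855.7
  0.004241 millivolts = 0.004241e3 microvolts = 4.241
  761.7 microvolts → 761.7
Sum: 855.7 + 4.241 + 761.7 = 1621.641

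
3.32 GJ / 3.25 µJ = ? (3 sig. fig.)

1020000000000000

(3.32 × 10^9) / (3.25 × 10^-6) = 1.022 × 10^15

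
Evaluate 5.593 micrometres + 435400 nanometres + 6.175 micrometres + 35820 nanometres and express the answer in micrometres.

482.988 micrometres

In micrometres:
  5.593 micrometres → 5.593
  435400 nanometres = 435400 × 10^-3 micrometres = 435.4
  6.175 micrometres → 6.175
  35820 nanometres = 35820 × 10^-3 micrometres = 35.82
Sum: 5.593 + 435.4 + 6.175 + 35.82 = 482.988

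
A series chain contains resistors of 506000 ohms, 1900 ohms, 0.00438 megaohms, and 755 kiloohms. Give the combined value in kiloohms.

1267.28 kiloohms

In kiloohms:
  506000 ohms = 506000e-3 kiloohms = 506
  1900 ohms = 1900e-3 kiloohms = 1.9
  0.00438 megaohms = 0.00438e3 kiloohms = 4.38
  755 kiloohms → 755
Sum: 506 + 1.9 + 4.38 + 755 = 1267.28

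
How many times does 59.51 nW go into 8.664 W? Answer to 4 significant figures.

(8.664) / (59.51 × 10^-9) = 0.14559 × 10^9

145600000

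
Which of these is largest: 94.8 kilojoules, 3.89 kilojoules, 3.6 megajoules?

3.6 megajoules

94.8 kilojoules = 94800 joules
3.89 kilojoules = 3890 joules
3.6 megajoules = 3600000 joules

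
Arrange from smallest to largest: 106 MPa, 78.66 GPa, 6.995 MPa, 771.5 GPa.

6.995 MPa < 106 MPa < 78.66 GPa < 771.5 GPa

106 MPa = 106000000 Pa
78.66 GPa = 78660000000 Pa
6.995 MPa = 6995000 Pa
771.5 GPa = 771500000000 Pa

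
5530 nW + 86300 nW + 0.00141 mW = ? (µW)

In µW:
  5530 nW = 5530 × 10^-3 µW = 5.53
  86300 nW = 86300 × 10^-3 µW = 86.3
  0.00141 mW = 0.00141 × 10^3 µW = 1.41
Sum: 5.53 + 86.3 + 1.41 = 93.24

93.24 µW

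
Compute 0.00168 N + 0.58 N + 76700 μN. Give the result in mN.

658.38 mN

In mN:
  0.00168 N = 0.00168e3 mN = 1.68
  0.58 N = 0.58e3 mN = 580
  76700 μN = 76700e-3 mN = 76.7
Sum: 1.68 + 580 + 76.7 = 658.38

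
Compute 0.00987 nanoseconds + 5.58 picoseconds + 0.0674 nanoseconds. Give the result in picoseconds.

In picoseconds:
  0.00987 nanoseconds = 0.00987 × 10³ picoseconds = 9.87
  5.58 picoseconds → 5.58
  0.0674 nanoseconds = 0.0674 × 10³ picoseconds = 67.4
Sum: 9.87 + 5.58 + 67.4 = 82.85

82.85 picoseconds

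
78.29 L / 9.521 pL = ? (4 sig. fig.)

8223000000000

(78.29) / (9.521e-12) = 8.2229e12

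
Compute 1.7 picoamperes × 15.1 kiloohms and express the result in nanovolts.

25.67 nanovolts

1.7 × 10⁻¹² × 15.1 × 10³ = 25.67 × 10⁻⁹ V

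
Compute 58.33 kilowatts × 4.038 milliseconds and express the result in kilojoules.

58.33 × 10^3 × 4.038 × 10^-3 = 235.53654 J

0.23553654 kilojoules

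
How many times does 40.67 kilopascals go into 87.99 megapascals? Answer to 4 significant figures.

(87.99e6) / (40.67e3) = 2.1635e3

2164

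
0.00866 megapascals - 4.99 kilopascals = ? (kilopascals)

3.67 kilopascals

In kilopascals:
  0.00866 megapascals = 0.00866 × 10³ kilopascals = 8.66
  4.99 kilopascals → 4.99
Difference: 8.66 - 4.99 = 3.67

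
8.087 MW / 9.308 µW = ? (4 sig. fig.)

868800000000

(8.087e6) / (9.308e-6) = 0.86882e12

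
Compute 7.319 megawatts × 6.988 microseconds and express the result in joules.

7.319 × 10⁶ × 6.988 × 10⁻⁶ = 51.145172 J

51.145172 joules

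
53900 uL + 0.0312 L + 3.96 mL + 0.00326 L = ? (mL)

92.32 mL

In mL:
  53900 uL = 53900 × 10⁻³ mL = 53.9
  0.0312 L = 0.0312 × 10³ mL = 31.2
  3.96 mL → 3.96
  0.00326 L = 0.00326 × 10³ mL = 3.26
Sum: 53.9 + 31.2 + 3.96 + 3.26 = 92.32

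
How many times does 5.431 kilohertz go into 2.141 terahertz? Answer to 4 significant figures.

394200000

(2.141 × 10¹²) / (5.431 × 10³) = 0.39422 × 10⁹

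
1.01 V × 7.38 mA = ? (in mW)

7.4538 mW

1.01 × 7.38e-3 = 7.4538e-3 W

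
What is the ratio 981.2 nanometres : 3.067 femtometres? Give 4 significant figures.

(981.2 × 10^-9) / (3.067 × 10^-15) = 319.92 × 10^6

319900000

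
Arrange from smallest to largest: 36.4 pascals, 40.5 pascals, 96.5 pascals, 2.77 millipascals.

2.77 millipascals < 36.4 pascals < 40.5 pascals < 96.5 pascals

36.4 pascals = 36.4 pascals
40.5 pascals = 40.5 pascals
96.5 pascals = 96.5 pascals
2.77 millipascals = 0.00277 pascals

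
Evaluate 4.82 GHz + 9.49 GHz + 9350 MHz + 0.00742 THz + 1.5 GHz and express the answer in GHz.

32.58 GHz

In GHz:
  4.82 GHz → 4.82
  9.49 GHz → 9.49
  9350 MHz = 9350 × 10⁻³ GHz = 9.35
  0.00742 THz = 0.00742 × 10³ GHz = 7.42
  1.5 GHz → 1.5
Sum: 4.82 + 9.49 + 9.35 + 7.42 + 1.5 = 32.58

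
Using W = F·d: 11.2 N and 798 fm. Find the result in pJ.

11.2 × 798 × 10^-15 = 8937.6 × 10^-15 J

8.9376 pJ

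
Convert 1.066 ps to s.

pico = 1e-12, (no prefix) = 1e0; factor is 1e-12.
1.066 × 1e-12 = 0.000000000001066

0.000000000001066 s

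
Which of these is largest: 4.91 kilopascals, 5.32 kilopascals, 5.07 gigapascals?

5.07 gigapascals

4.91 kilopascals = 4910 pascals
5.32 kilopascals = 5320 pascals
5.07 gigapascals = 5070000000 pascals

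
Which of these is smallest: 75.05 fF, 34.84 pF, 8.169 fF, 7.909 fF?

75.05 fF = 0.00000000000007505 F
34.84 pF = 0.00000000003484 F
8.169 fF = 0.000000000000008169 F
7.909 fF = 0.000000000000007909 F

7.909 fF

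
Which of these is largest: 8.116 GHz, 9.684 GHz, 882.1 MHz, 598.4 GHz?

8.116 GHz = 8116000000 Hz
9.684 GHz = 9684000000 Hz
882.1 MHz = 882100000 Hz
598.4 GHz = 598400000000 Hz

598.4 GHz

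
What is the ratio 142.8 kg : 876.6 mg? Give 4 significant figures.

(142.8 × 10³) / (876.6 × 10⁻³) = 0.1629 × 10⁶

162900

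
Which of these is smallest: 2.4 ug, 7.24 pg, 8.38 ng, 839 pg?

2.4 ug = 0.0000024 g
7.24 pg = 0.00000000000724 g
8.38 ng = 0.00000000838 g
839 pg = 0.000000000839 g

7.24 pg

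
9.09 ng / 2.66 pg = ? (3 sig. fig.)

3420

(9.09e-9) / (2.66e-12) = 3.417e3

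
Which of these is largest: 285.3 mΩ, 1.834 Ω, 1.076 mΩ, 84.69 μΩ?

1.834 Ω

285.3 mΩ = 0.2853 Ω
1.834 Ω = 1.834 Ω
1.076 mΩ = 0.001076 Ω
84.69 μΩ = 0.00008469 Ω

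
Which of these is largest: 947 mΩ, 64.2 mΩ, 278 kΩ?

278 kΩ

947 mΩ = 0.947 Ω
64.2 mΩ = 0.0642 Ω
278 kΩ = 278000 Ω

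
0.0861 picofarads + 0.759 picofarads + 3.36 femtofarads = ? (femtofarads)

In femtofarads:
  0.0861 picofarads = 0.0861 × 10³ femtofarads = 86.1
  0.759 picofarads = 0.759 × 10³ femtofarads = 759
  3.36 femtofarads → 3.36
Sum: 86.1 + 759 + 3.36 = 848.46

848.46 femtofarads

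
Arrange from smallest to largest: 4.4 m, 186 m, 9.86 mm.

4.4 m = 4.4 m
186 m = 186 m
9.86 mm = 0.00986 m

9.86 mm < 4.4 m < 186 m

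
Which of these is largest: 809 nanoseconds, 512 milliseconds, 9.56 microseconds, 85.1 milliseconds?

512 milliseconds

809 nanoseconds = 0.000000809 seconds
512 milliseconds = 0.512 seconds
9.56 microseconds = 0.00000956 seconds
85.1 milliseconds = 0.0851 seconds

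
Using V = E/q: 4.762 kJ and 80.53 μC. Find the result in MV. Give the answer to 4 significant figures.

(4.762e3) / (80.53e-6) = 0.0591332e9 V

59.13 MV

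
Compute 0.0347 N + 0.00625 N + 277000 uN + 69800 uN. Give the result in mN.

In mN:
  0.0347 N = 0.0347e3 mN = 34.7
  0.00625 N = 0.00625e3 mN = 6.25
  277000 uN = 277000e-3 mN = 277
  69800 uN = 69800e-3 mN = 69.8
Sum: 34.7 + 6.25 + 277 + 69.8 = 387.75

387.75 mN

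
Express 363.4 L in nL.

363400000000 nL

(no prefix) = 10⁰, nano = 10⁻⁹; factor is 10⁹.
363.4 × 10⁹ = 363400000000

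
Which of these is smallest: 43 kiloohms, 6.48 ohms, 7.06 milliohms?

7.06 milliohms

43 kiloohms = 43000 ohms
6.48 ohms = 6.48 ohms
7.06 milliohms = 0.00706 ohms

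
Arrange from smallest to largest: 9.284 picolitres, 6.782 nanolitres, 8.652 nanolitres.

9.284 picolitres < 6.782 nanolitres < 8.652 nanolitres

9.284 picolitres = 0.000000000009284 litres
6.782 nanolitres = 0.000000006782 litres
8.652 nanolitres = 0.000000008652 litres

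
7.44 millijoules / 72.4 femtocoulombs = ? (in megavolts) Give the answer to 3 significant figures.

103000 megavolts

(7.44e-3) / (72.4e-15) = 0.10276e12 V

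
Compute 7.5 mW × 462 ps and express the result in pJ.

3.465 pJ

7.5 × 10⁻³ × 462 × 10⁻¹² = 3465 × 10⁻¹⁵ J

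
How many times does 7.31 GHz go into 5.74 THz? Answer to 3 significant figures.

(5.74 × 10¹²) / (7.31 × 10⁹) = 0.7852 × 10³

785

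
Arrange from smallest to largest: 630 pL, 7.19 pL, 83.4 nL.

630 pL = 0.00000000063 L
7.19 pL = 0.00000000000719 L
83.4 nL = 0.0000000834 L

7.19 pL < 630 pL < 83.4 nL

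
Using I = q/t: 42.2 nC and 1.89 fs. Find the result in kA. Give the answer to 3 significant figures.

(42.2e-9) / (1.89e-15) = 22.328e6 A

22300 kA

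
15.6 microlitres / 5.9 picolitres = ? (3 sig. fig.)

(15.6 × 10^-6) / (5.9 × 10^-12) = 2.644 × 10^6

2640000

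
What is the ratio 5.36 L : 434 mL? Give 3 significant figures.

12.4

(5.36) / (434e-3) = 0.01235e3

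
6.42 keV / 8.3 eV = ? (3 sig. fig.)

773

(6.42 × 10^3) / (8.3) = 0.7735 × 10^3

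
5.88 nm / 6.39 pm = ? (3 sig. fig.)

(5.88 × 10^-9) / (6.39 × 10^-12) = 0.9202 × 10^3

920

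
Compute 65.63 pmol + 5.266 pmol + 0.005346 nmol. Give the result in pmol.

In pmol:
  65.63 pmol → 65.63
  5.266 pmol → 5.266
  0.005346 nmol = 0.005346 × 10^3 pmol = 5.346
Sum: 65.63 + 5.266 + 5.346 = 76.242

76.242 pmol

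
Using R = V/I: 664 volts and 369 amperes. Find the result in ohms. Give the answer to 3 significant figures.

(664) / (369) = 1.7995 Ω

1.80 ohms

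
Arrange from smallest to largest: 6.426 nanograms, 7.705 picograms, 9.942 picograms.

6.426 nanograms = 0.000000006426 grams
7.705 picograms = 0.000000000007705 grams
9.942 picograms = 0.000000000009942 grams

7.705 picograms < 9.942 picograms < 6.426 nanograms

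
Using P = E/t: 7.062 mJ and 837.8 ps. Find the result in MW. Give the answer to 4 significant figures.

(7.062 × 10⁻³) / (837.8 × 10⁻¹²) = 0.00842922 × 10⁹ W

8.429 MW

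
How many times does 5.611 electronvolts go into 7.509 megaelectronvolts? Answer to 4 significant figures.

(7.509 × 10^6) / (5.611) = 1.3383 × 10^6

1338000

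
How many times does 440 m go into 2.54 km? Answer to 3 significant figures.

(2.54e3) / (440) = 0.005773e3

5.77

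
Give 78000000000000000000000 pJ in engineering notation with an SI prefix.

= 78e9 J; 1e9 is giga.

78 GJ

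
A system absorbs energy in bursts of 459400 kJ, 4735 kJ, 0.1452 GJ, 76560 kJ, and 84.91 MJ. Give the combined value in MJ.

In MJ:
  459400 kJ = 459400 × 10⁻³ MJ = 459.4
  4735 kJ = 4735 × 10⁻³ MJ = 4.735
  0.1452 GJ = 0.1452 × 10³ MJ = 145.2
  76560 kJ = 76560 × 10⁻³ MJ = 76.56
  84.91 MJ → 84.91
Sum: 459.4 + 4.735 + 145.2 + 76.56 + 84.91 = 770.805

770.805 MJ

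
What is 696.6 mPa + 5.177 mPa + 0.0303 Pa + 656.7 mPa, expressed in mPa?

1388.777 mPa

In mPa:
  696.6 mPa → 696.6
  5.177 mPa → 5.177
  0.0303 Pa = 0.0303 × 10^3 mPa = 30.3
  656.7 mPa → 656.7
Sum: 696.6 + 5.177 + 30.3 + 656.7 = 1388.777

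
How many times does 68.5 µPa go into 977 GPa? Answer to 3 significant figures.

14300000000000000

(977 × 10^9) / (68.5 × 10^-6) = 14.26 × 10^15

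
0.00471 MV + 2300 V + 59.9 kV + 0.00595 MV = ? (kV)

In kV:
  0.00471 MV = 0.00471e3 kV = 4.71
  2300 V = 2300e-3 kV = 2.3
  59.9 kV → 59.9
  0.00595 MV = 0.00595e3 kV = 5.95
Sum: 4.71 + 2.3 + 59.9 + 5.95 = 72.86

72.86 kV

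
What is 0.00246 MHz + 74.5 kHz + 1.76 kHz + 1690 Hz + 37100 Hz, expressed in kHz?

In kHz:
  0.00246 MHz = 0.00246 × 10^3 kHz = 2.46
  74.5 kHz → 74.5
  1.76 kHz → 1.76
  1690 Hz = 1690 × 10^-3 kHz = 1.69
  37100 Hz = 37100 × 10^-3 kHz = 37.1
Sum: 2.46 + 74.5 + 1.76 + 1.69 + 37.1 = 117.51

117.51 kHz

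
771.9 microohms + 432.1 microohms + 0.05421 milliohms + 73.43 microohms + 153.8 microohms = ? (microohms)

In microohms:
  771.9 microohms → 771.9
  432.1 microohms → 432.1
  0.05421 milliohms = 0.05421e3 microohms = 54.21
  73.43 microohms → 73.43
  153.8 microohms → 153.8
Sum: 771.9 + 432.1 + 54.21 + 73.43 + 153.8 = 1485.44

1485.44 microohms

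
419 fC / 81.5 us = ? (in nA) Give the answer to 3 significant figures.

5.14 nA

(419 × 10^-15) / (81.5 × 10^-6) = 5.1411 × 10^-9 A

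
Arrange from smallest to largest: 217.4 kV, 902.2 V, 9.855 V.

217.4 kV = 217400 V
902.2 V = 902.2 V
9.855 V = 9.855 V

9.855 V < 902.2 V < 217.4 kV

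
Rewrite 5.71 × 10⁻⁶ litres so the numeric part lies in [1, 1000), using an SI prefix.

5.71 microlitres

= 5.71 × 10⁻⁶ litres; 10⁻⁶ is micro.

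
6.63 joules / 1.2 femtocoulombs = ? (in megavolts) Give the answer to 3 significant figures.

(6.63) / (1.2 × 10^-15) = 5.525 × 10^15 V

5520000000 megavolts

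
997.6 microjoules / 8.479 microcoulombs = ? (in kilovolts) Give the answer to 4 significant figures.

0.1177 kilovolts

(997.6 × 10⁻⁶) / (8.479 × 10⁻⁶) = 117.655 V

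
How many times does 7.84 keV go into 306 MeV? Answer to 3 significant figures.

(306 × 10^6) / (7.84 × 10^3) = 39.03 × 10^3

39000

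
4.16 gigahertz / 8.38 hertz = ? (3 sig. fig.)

496000000

(4.16 × 10⁹) / (8.38) = 0.4964 × 10⁹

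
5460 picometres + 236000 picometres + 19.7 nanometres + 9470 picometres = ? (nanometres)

270.63 nanometres

In nanometres:
  5460 picometres = 5460 × 10^-3 nanometres = 5.46
  236000 picometres = 236000 × 10^-3 nanometres = 236
  19.7 nanometres → 19.7
  9470 picometres = 9470 × 10^-3 nanometres = 9.47
Sum: 5.46 + 236 + 19.7 + 9.47 = 270.63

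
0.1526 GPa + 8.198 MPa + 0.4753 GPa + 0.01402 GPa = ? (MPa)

650.118 MPa

In MPa:
  0.1526 GPa = 0.1526e3 MPa = 152.6
  8.198 MPa → 8.198
  0.4753 GPa = 0.4753e3 MPa = 475.3
  0.01402 GPa = 0.01402e3 MPa = 14.02
Sum: 152.6 + 8.198 + 475.3 + 14.02 = 650.118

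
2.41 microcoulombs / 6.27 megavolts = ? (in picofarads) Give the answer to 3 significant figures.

0.384 picofarads

(2.41 × 10⁻⁶) / (6.27 × 10⁶) = 0.38437 × 10⁻¹² F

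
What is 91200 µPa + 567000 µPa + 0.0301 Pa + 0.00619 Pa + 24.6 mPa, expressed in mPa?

719.09 mPa

In mPa:
  91200 µPa = 91200 × 10^-3 mPa = 91.2
  567000 µPa = 567000 × 10^-3 mPa = 567
  0.0301 Pa = 0.0301 × 10^3 mPa = 30.1
  0.00619 Pa = 0.00619 × 10^3 mPa = 6.19
  24.6 mPa → 24.6
Sum: 91.2 + 567 + 30.1 + 6.19 + 24.6 = 719.09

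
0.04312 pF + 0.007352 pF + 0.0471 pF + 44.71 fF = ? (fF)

142.282 fF

In fF:
  0.04312 pF = 0.04312 × 10^3 fF = 43.12
  0.007352 pF = 0.007352 × 10^3 fF = 7.352
  0.0471 pF = 0.0471 × 10^3 fF = 47.1
  44.71 fF → 44.71
Sum: 43.12 + 7.352 + 47.1 + 44.71 = 142.282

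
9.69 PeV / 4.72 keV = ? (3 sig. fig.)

2050000000000

(9.69e15) / (4.72e3) = 2.053e12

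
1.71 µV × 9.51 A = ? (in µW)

16.2621 µW

1.71e-6 × 9.51 = 16.2621e-6 W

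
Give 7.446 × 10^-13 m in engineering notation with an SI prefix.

= 744.6 × 10^-15 m; 10^-15 is femto.

744.6 fm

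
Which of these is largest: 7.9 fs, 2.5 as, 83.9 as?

7.9 fs = 0.0000000000000079 s
2.5 as = 0.0000000000000000025 s
83.9 as = 0.0000000000000000839 s

7.9 fs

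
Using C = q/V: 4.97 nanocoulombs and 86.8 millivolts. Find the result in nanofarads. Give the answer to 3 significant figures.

(4.97 × 10⁻⁹) / (86.8 × 10⁻³) = 0.057258 × 10⁻⁶ F

57.3 nanofarads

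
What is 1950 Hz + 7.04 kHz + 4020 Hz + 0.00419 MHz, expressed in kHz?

17.2 kHz

In kHz:
  1950 Hz = 1950 × 10⁻³ kHz = 1.95
  7.04 kHz → 7.04
  4020 Hz = 4020 × 10⁻³ kHz = 4.02
  0.00419 MHz = 0.00419 × 10³ kHz = 4.19
Sum: 1.95 + 7.04 + 4.02 + 4.19 = 17.2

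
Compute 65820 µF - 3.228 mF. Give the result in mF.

62.592 mF

In mF:
  65820 µF = 65820 × 10⁻³ mF = 65.82
  3.228 mF → 3.228
Difference: 65.82 - 3.228 = 62.592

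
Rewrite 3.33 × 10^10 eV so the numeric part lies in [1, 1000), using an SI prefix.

= 33.3 × 10^9 eV; 10^9 is giga.

33.3 GeV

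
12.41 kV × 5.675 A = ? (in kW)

70.42675 kW

12.41 × 10^3 × 5.675 = 70.42675 × 10^3 W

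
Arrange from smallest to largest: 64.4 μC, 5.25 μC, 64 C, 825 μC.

5.25 μC < 64.4 μC < 825 μC < 64 C

64.4 μC = 0.0000644 C
5.25 μC = 0.00000525 C
64 C = 64 C
825 μC = 0.000825 C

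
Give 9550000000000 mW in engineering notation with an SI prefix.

= 9.55 × 10⁹ W; 10⁹ is giga.

9.55 GW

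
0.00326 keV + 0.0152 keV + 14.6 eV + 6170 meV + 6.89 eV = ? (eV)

In eV:
  0.00326 keV = 0.00326 × 10³ eV = 3.26
  0.0152 keV = 0.0152 × 10³ eV = 15.2
  14.6 eV → 14.6
  6170 meV = 6170 × 10⁻³ eV = 6.17
  6.89 eV → 6.89
Sum: 3.26 + 15.2 + 14.6 + 6.17 + 6.89 = 46.12

46.12 eV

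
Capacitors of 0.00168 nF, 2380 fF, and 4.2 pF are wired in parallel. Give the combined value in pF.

8.26 pF

In pF:
  0.00168 nF = 0.00168e3 pF = 1.68
  2380 fF = 2380e-3 pF = 2.38
  4.2 pF → 4.2
Sum: 1.68 + 2.38 + 4.2 = 8.26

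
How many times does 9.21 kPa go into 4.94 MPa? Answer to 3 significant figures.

(4.94e6) / (9.21e3) = 0.5364e3

536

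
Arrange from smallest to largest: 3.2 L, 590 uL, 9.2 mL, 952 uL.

590 uL < 952 uL < 9.2 mL < 3.2 L

3.2 L = 3.2 L
590 uL = 0.00059 L
9.2 mL = 0.0092 L
952 uL = 0.000952 L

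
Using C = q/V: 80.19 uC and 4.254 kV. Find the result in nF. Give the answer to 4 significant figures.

(80.19e-6) / (4.254e3) = 18.8505e-9 F

18.85 nF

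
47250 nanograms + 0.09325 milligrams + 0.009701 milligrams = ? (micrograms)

150.201 micrograms

In micrograms:
  47250 nanograms = 47250e-3 micrograms = 47.25
  0.09325 milligrams = 0.09325e3 micrograms = 93.25
  0.009701 milligrams = 0.009701e3 micrograms = 9.701
Sum: 47.25 + 93.25 + 9.701 = 150.201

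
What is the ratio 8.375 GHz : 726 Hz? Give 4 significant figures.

(8.375 × 10⁹) / (726) = 0.011536 × 10⁹

11540000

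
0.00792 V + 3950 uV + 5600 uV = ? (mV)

17.47 mV

In mV:
  0.00792 V = 0.00792e3 mV = 7.92
  3950 uV = 3950e-3 mV = 3.95
  5600 uV = 5600e-3 mV = 5.6
Sum: 7.92 + 3.95 + 5.6 = 17.47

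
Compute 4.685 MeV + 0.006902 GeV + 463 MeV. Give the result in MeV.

In MeV:
  4.685 MeV → 4.685
  0.006902 GeV = 0.006902 × 10^3 MeV = 6.902
  463 MeV → 463
Sum: 4.685 + 6.902 + 463 = 474.587

474.587 MeV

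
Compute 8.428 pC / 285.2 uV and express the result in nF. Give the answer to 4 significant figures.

29.55 nF

(8.428e-12) / (285.2e-6) = 0.0295512e-6 F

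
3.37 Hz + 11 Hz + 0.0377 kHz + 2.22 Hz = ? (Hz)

In Hz:
  3.37 Hz → 3.37
  11 Hz → 11
  0.0377 kHz = 0.0377e3 Hz = 37.7
  2.22 Hz → 2.22
Sum: 3.37 + 11 + 37.7 + 2.22 = 54.29

54.29 Hz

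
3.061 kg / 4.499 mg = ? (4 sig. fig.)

680400

(3.061e3) / (4.499e-3) = 0.68037e6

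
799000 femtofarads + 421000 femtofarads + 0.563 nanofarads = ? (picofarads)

1783 picofarads

In picofarads:
  799000 femtofarads = 799000e-3 picofarads = 799
  421000 femtofarads = 421000e-3 picofarads = 421
  0.563 nanofarads = 0.563e3 picofarads = 563
Sum: 799 + 421 + 563 = 1783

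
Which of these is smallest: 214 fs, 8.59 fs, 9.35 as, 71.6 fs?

214 fs = 0.000000000000214 s
8.59 fs = 0.00000000000000859 s
9.35 as = 0.00000000000000000935 s
71.6 fs = 0.0000000000000716 s

9.35 as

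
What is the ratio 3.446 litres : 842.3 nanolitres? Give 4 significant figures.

4091000

(3.446) / (842.3 × 10^-9) = 0.0040912 × 10^9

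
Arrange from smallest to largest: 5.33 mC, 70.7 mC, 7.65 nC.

7.65 nC < 5.33 mC < 70.7 mC

5.33 mC = 0.00533 C
70.7 mC = 0.0707 C
7.65 nC = 0.00000000765 C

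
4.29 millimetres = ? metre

0.00429 metres

milli = 10⁻³, (no prefix) = 10⁰; factor is 10⁻³.
4.29 × 10⁻³ = 0.00429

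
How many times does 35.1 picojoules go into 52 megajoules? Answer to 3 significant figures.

1480000000000000000

(52e6) / (35.1e-12) = 1.481e18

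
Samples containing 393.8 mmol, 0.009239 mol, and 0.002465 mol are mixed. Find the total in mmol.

In mmol:
  393.8 mmol → 393.8
  0.009239 mol = 0.009239 × 10^3 mmol = 9.239
  0.002465 mol = 0.002465 × 10^3 mmol = 2.465
Sum: 393.8 + 9.239 + 2.465 = 405.504

405.504 mmol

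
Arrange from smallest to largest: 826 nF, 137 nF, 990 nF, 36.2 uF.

826 nF = 0.000000826 F
137 nF = 0.000000137 F
990 nF = 0.00000099 F
36.2 uF = 0.0000362 F

137 nF < 826 nF < 990 nF < 36.2 uF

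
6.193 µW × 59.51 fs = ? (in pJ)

0.00000036854543 pJ

6.193e-6 × 59.51e-15 = 368.54543e-21 J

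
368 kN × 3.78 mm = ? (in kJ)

1.39104 kJ

368e3 × 3.78e-3 = 1391.04 J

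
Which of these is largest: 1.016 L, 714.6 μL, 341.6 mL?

1.016 L

1.016 L = 1.016 L
714.6 μL = 0.0007146 L
341.6 mL = 0.3416 L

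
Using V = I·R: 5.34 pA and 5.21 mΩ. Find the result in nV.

0.0000278214 nV

5.34 × 10^-12 × 5.21 × 10^-3 = 27.8214 × 10^-15 V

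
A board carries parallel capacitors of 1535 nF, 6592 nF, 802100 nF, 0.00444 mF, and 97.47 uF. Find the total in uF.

In uF:
  1535 nF = 1535 × 10⁻³ uF = 1.535
  6592 nF = 6592 × 10⁻³ uF = 6.592
  802100 nF = 802100 × 10⁻³ uF = 802.1
  0.00444 mF = 0.00444 × 10³ uF = 4.44
  97.47 uF → 97.47
Sum: 1.535 + 6.592 + 802.1 + 4.44 + 97.47 = 912.137

912.137 uF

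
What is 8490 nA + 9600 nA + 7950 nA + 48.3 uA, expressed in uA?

In uA:
  8490 nA = 8490e-3 uA = 8.49
  9600 nA = 9600e-3 uA = 9.6
  7950 nA = 7950e-3 uA = 7.95
  48.3 uA → 48.3
Sum: 8.49 + 9.6 + 7.95 + 48.3 = 74.34

74.34 uA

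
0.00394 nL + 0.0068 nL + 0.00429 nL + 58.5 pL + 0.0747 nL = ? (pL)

148.23 pL

In pL:
  0.00394 nL = 0.00394 × 10^3 pL = 3.94
  0.0068 nL = 0.0068 × 10^3 pL = 6.8
  0.00429 nL = 0.00429 × 10^3 pL = 4.29
  58.5 pL → 58.5
  0.0747 nL = 0.0747 × 10^3 pL = 74.7
Sum: 3.94 + 6.8 + 4.29 + 58.5 + 74.7 = 148.23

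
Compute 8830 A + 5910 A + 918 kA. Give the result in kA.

932.74 kA

In kA:
  8830 A = 8830e-3 kA = 8.83
  5910 A = 5910e-3 kA = 5.91
  918 kA → 918
Sum: 8.83 + 5.91 + 918 = 932.74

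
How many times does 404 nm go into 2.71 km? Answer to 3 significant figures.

(2.71 × 10³) / (404 × 10⁻⁹) = 0.006708 × 10¹²

6710000000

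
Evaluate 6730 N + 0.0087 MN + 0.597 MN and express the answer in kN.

In kN:
  6730 N = 6730e-3 kN = 6.73
  0.0087 MN = 0.0087e3 kN = 8.7
  0.597 MN = 0.597e3 kN = 597
Sum: 6.73 + 8.7 + 597 = 612.43

612.43 kN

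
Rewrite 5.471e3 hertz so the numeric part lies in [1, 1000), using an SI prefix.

= 5.471e3 hertz; 1e3 is kilo.

5.471 kilohertz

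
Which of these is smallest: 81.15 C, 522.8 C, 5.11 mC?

81.15 C = 81.15 C
522.8 C = 522.8 C
5.11 mC = 0.00511 C

5.11 mC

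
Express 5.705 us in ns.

micro = 10⁻⁶, nano = 10⁻⁹; factor is 10³.
5.705 × 10³ = 5705

5705 ns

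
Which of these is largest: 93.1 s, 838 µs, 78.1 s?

93.1 s

93.1 s = 93.1 s
838 µs = 0.000838 s
78.1 s = 78.1 s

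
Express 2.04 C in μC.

2040000 μC

(no prefix) = 1e0, micro = 1e-6; factor is 1e6.
2.04 × 1e6 = 2040000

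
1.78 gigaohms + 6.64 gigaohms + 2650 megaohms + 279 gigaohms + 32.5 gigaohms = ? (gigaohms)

322.57 gigaohms

In gigaohms:
  1.78 gigaohms → 1.78
  6.64 gigaohms → 6.64
  2650 megaohms = 2650 × 10^-3 gigaohms = 2.65
  279 gigaohms → 279
  32.5 gigaohms → 32.5
Sum: 1.78 + 6.64 + 2.65 + 279 + 32.5 = 322.57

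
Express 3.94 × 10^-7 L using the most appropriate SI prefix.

= 394 × 10^-9 L; 10^-9 is nano.

394 nL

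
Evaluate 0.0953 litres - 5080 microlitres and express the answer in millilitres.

90.22 millilitres

In millilitres:
  0.0953 litres = 0.0953 × 10^3 millilitres = 95.3
  5080 microlitres = 5080 × 10^-3 millilitres = 5.08
Difference: 95.3 - 5.08 = 90.22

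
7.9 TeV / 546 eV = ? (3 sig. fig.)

14500000000

(7.9e12) / (546) = 0.01447e12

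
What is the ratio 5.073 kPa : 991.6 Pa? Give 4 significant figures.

5.116

(5.073e3) / (991.6) = 0.005116e3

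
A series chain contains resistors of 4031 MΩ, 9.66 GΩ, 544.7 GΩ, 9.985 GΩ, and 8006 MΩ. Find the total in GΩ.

576.382 GΩ

In GΩ:
  4031 MΩ = 4031e-3 GΩ = 4.031
  9.66 GΩ → 9.66
  544.7 GΩ → 544.7
  9.985 GΩ → 9.985
  8006 MΩ = 8006e-3 GΩ = 8.006
Sum: 4.031 + 9.66 + 544.7 + 9.985 + 8.006 = 576.382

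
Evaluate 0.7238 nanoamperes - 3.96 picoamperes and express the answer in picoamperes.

In picoamperes:
  0.7238 nanoamperes = 0.7238 × 10³ picoamperes = 723.8
  3.96 picoamperes → 3.96
Difference: 723.8 - 3.96 = 719.84

719.84 picoamperes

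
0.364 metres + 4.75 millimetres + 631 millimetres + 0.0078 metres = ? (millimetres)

In millimetres:
  0.364 metres = 0.364 × 10³ millimetres = 364
  4.75 millimetres → 4.75
  631 millimetres → 631
  0.0078 metres = 0.0078 × 10³ millimetres = 7.8
Sum: 364 + 4.75 + 631 + 7.8 = 1007.55

1007.55 millimetres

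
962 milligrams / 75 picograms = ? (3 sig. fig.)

12800000000

(962 × 10⁻³) / (75 × 10⁻¹²) = 12.83 × 10⁹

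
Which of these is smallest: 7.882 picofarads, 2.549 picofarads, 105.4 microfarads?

7.882 picofarads = 0.000000000007882 farads
2.549 picofarads = 0.000000000002549 farads
105.4 microfarads = 0.0001054 farads

2.549 picofarads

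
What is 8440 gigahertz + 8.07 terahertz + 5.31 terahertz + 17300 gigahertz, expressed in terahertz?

39.12 terahertz

In terahertz:
  8440 gigahertz = 8440 × 10⁻³ terahertz = 8.44
  8.07 terahertz → 8.07
  5.31 terahertz → 5.31
  17300 gigahertz = 17300 × 10⁻³ terahertz = 17.3
Sum: 8.44 + 8.07 + 5.31 + 17.3 = 39.12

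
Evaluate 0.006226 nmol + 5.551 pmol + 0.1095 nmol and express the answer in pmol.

121.277 pmol

In pmol:
  0.006226 nmol = 0.006226 × 10³ pmol = 6.226
  5.551 pmol → 5.551
  0.1095 nmol = 0.1095 × 10³ pmol = 109.5
Sum: 6.226 + 5.551 + 109.5 = 121.277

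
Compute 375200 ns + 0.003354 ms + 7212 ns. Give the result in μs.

In μs:
  375200 ns = 375200 × 10^-3 μs = 375.2
  0.003354 ms = 0.003354 × 10^3 μs = 3.354
  7212 ns = 7212 × 10^-3 μs = 7.212
Sum: 375.2 + 3.354 + 7.212 = 385.766

385.766 μs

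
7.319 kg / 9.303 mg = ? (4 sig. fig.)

786700

(7.319e3) / (9.303e-3) = 0.78674e6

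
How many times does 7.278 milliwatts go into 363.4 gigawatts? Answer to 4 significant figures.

49930000000000

(363.4 × 10⁹) / (7.278 × 10⁻³) = 49.931 × 10¹²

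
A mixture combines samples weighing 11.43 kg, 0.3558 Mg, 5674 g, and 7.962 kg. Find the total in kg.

380.866 kg

In kg:
  11.43 kg → 11.43
  0.3558 Mg = 0.3558 × 10³ kg = 355.8
  5674 g = 5674 × 10⁻³ kg = 5.674
  7.962 kg → 7.962
Sum: 11.43 + 355.8 + 5.674 + 7.962 = 380.866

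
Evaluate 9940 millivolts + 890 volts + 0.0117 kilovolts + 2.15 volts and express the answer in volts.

913.79 volts

In volts:
  9940 millivolts = 9940 × 10⁻³ volts = 9.94
  890 volts → 890
  0.0117 kilovolts = 0.0117 × 10³ volts = 11.7
  2.15 volts → 2.15
Sum: 9.94 + 890 + 11.7 + 2.15 = 913.79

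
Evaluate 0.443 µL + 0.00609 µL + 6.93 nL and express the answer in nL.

In nL:
  0.443 µL = 0.443 × 10³ nL = 443
  0.00609 µL = 0.00609 × 10³ nL = 6.09
  6.93 nL → 6.93
Sum: 443 + 6.09 + 6.93 = 456.02

456.02 nL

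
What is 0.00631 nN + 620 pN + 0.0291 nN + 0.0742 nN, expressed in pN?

In pN:
  0.00631 nN = 0.00631 × 10^3 pN = 6.31
  620 pN → 620
  0.0291 nN = 0.0291 × 10^3 pN = 29.1
  0.0742 nN = 0.0742 × 10^3 pN = 74.2
Sum: 6.31 + 620 + 29.1 + 74.2 = 729.61

729.61 pN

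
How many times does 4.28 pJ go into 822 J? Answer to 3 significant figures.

192000000000000

(822) / (4.28 × 10⁻¹²) = 192.1 × 10¹²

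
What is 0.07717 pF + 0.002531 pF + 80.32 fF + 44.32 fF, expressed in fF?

204.341 fF

In fF:
  0.07717 pF = 0.07717e3 fF = 77.17
  0.002531 pF = 0.002531e3 fF = 2.531
  80.32 fF → 80.32
  44.32 fF → 44.32
Sum: 77.17 + 2.531 + 80.32 + 44.32 = 204.341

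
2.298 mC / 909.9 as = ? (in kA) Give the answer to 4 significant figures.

(2.298 × 10^-3) / (909.9 × 10^-18) = 0.00252555 × 10^15 A

2526000000 kA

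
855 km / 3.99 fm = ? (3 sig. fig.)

(855e3) / (3.99e-15) = 214.3e18

214000000000000000000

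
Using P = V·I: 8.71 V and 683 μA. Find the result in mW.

5.94893 mW

8.71 × 683 × 10⁻⁶ = 5948.93 × 10⁻⁶ W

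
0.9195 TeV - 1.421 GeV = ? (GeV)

918.079 GeV

In GeV:
  0.9195 TeV = 0.9195 × 10^3 GeV = 919.5
  1.421 GeV → 1.421
Difference: 919.5 - 1.421 = 918.079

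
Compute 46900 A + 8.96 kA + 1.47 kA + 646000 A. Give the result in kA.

703.33 kA

In kA:
  46900 A = 46900e-3 kA = 46.9
  8.96 kA → 8.96
  1.47 kA → 1.47
  646000 A = 646000e-3 kA = 646
Sum: 46.9 + 8.96 + 1.47 + 646 = 703.33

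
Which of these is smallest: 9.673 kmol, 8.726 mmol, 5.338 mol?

9.673 kmol = 9673 mol
8.726 mmol = 0.008726 mol
5.338 mol = 5.338 mol

8.726 mmol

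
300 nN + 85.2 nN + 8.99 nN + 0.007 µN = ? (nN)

401.19 nN

In nN:
  300 nN → 300
  85.2 nN → 85.2
  8.99 nN → 8.99
  0.007 µN = 0.007e3 nN = 7
Sum: 300 + 85.2 + 8.99 + 7 = 401.19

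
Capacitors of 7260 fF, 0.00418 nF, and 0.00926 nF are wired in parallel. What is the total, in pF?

20.7 pF

In pF:
  7260 fF = 7260 × 10⁻³ pF = 7.26
  0.00418 nF = 0.00418 × 10³ pF = 4.18
  0.00926 nF = 0.00926 × 10³ pF = 9.26
Sum: 7.26 + 4.18 + 9.26 = 20.7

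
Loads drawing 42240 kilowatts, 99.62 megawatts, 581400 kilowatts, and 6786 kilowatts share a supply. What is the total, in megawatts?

730.046 megawatts

In megawatts:
  42240 kilowatts = 42240 × 10^-3 megawatts = 42.24
  99.62 megawatts → 99.62
  581400 kilowatts = 581400 × 10^-3 megawatts = 581.4
  6786 kilowatts = 6786 × 10^-3 megawatts = 6.786
Sum: 42.24 + 99.62 + 581.4 + 6.786 = 730.046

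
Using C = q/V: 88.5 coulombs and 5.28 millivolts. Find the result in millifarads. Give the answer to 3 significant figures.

(88.5) / (5.28e-3) = 16.761e3 F

16800000 millifarads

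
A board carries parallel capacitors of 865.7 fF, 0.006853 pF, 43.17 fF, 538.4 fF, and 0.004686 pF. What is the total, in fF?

In fF:
  865.7 fF → 865.7
  0.006853 pF = 0.006853 × 10^3 fF = 6.853
  43.17 fF → 43.17
  538.4 fF → 538.4
  0.004686 pF = 0.004686 × 10^3 fF = 4.686
Sum: 865.7 + 6.853 + 43.17 + 538.4 + 4.686 = 1458.809

1458.809 fF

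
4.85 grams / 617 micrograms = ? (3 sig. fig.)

(4.85) / (617 × 10^-6) = 0.007861 × 10^6

7860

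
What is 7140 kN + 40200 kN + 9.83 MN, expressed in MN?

In MN:
  7140 kN = 7140e-3 MN = 7.14
  40200 kN = 40200e-3 MN = 40.2
  9.83 MN → 9.83
Sum: 7.14 + 40.2 + 9.83 = 57.17

57.17 MN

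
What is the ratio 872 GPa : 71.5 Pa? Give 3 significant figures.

(872 × 10⁹) / (71.5) = 12.2 × 10⁹

12200000000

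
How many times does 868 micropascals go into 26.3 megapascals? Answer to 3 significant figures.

(26.3e6) / (868e-6) = 0.0303e12

30300000000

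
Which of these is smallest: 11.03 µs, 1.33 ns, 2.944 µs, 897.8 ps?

11.03 µs = 0.00001103 s
1.33 ns = 0.00000000133 s
2.944 µs = 0.000002944 s
897.8 ps = 0.0000000008978 s

897.8 ps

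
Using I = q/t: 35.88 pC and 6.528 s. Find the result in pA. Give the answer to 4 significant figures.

(35.88e-12) / (6.528) = 5.49632e-12 A

5.496 pA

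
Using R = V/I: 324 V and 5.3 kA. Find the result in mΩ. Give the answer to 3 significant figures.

61.1 mΩ

(324) / (5.3 × 10³) = 61.132 × 10⁻³ Ω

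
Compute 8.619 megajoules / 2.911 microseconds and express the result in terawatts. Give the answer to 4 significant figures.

2.961 terawatts

(8.619e6) / (2.911e-6) = 2.96084e12 W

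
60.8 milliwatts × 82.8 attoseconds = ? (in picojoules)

0.00000503424 picojoules

60.8e-3 × 82.8e-18 = 5034.24e-21 J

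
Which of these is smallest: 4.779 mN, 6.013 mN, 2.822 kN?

4.779 mN

4.779 mN = 0.004779 N
6.013 mN = 0.006013 N
2.822 kN = 2822 N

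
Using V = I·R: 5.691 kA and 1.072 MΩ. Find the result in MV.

5.691 × 10^3 × 1.072 × 10^6 = 6.100752 × 10^9 V

6100.752 MV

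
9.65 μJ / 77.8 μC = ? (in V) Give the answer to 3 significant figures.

(9.65 × 10⁻⁶) / (77.8 × 10⁻⁶) = 0.12404 V

0.124 V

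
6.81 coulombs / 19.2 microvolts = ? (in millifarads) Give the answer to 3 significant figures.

(6.81) / (19.2e-6) = 0.35469e6 F

355000000 millifarads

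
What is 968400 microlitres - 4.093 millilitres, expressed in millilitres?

964.307 millilitres

In millilitres:
  968400 microlitres = 968400 × 10⁻³ millilitres = 968.4
  4.093 millilitres → 4.093
Difference: 968.4 - 4.093 = 964.307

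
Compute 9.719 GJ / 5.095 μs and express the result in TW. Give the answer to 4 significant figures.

(9.719 × 10⁹) / (5.095 × 10⁻⁶) = 1.90756 × 10¹⁵ W

1908 TW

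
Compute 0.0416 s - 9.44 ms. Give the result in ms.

In ms:
  0.0416 s = 0.0416e3 ms = 41.6
  9.44 ms → 9.44
Difference: 41.6 - 9.44 = 32.16

32.16 ms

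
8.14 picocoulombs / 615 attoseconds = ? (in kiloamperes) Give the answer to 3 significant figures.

13.2 kiloamperes

(8.14 × 10⁻¹²) / (615 × 10⁻¹⁸) = 0.013236 × 10⁶ A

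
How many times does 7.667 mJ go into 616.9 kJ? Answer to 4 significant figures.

(616.9 × 10^3) / (7.667 × 10^-3) = 80.462 × 10^6

80460000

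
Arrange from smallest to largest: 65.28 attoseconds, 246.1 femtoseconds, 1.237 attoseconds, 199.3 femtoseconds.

1.237 attoseconds < 65.28 attoseconds < 199.3 femtoseconds < 246.1 femtoseconds

65.28 attoseconds = 0.00000000000000006528 seconds
246.1 femtoseconds = 0.0000000000002461 seconds
1.237 attoseconds = 0.000000000000000001237 seconds
199.3 femtoseconds = 0.0000000000001993 seconds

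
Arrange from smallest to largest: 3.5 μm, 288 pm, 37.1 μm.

3.5 μm = 0.0000035 m
288 pm = 0.000000000288 m
37.1 μm = 0.0000371 m

288 pm < 3.5 μm < 37.1 μm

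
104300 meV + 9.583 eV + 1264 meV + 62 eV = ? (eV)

177.147 eV

In eV:
  104300 meV = 104300 × 10^-3 eV = 104.3
  9.583 eV → 9.583
  1264 meV = 1264 × 10^-3 eV = 1.264
  62 eV → 62
Sum: 104.3 + 9.583 + 1.264 + 62 = 177.147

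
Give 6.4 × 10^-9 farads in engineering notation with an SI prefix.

6.4 nanofarads

= 6.4 × 10^-9 farads; 10^-9 is nano.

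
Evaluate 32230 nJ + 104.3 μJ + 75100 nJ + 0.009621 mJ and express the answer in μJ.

In μJ:
  32230 nJ = 32230 × 10^-3 μJ = 32.23
  104.3 μJ → 104.3
  75100 nJ = 75100 × 10^-3 μJ = 75.1
  0.009621 mJ = 0.009621 × 10^3 μJ = 9.621
Sum: 32.23 + 104.3 + 75.1 + 9.621 = 221.251

221.251 μJ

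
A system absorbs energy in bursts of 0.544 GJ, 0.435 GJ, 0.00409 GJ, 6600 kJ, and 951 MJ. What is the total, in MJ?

In MJ:
  0.544 GJ = 0.544 × 10^3 MJ = 544
  0.435 GJ = 0.435 × 10^3 MJ = 435
  0.00409 GJ = 0.00409 × 10^3 MJ = 4.09
  6600 kJ = 6600 × 10^-3 MJ = 6.6
  951 MJ → 951
Sum: 544 + 435 + 4.09 + 6.6 + 951 = 1940.69

1940.69 MJ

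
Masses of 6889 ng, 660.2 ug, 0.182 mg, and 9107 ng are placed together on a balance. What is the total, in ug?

In ug:
  6889 ng = 6889 × 10⁻³ ug = 6.889
  660.2 ug → 660.2
  0.182 mg = 0.182 × 10³ ug = 182
  9107 ng = 9107 × 10⁻³ ug = 9.107
Sum: 6.889 + 660.2 + 182 + 9.107 = 858.196

858.196 ug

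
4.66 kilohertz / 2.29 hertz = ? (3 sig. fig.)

2030

(4.66 × 10³) / (2.29) = 2.035 × 10³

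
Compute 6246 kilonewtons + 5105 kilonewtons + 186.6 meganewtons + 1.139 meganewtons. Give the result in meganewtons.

199.09 meganewtons

In meganewtons:
  6246 kilonewtons = 6246 × 10^-3 meganewtons = 6.246
  5105 kilonewtons = 5105 × 10^-3 meganewtons = 5.105
  186.6 meganewtons → 186.6
  1.139 meganewtons → 1.139
Sum: 6.246 + 5.105 + 186.6 + 1.139 = 199.09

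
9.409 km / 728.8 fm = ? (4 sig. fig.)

(9.409 × 10^3) / (728.8 × 10^-15) = 0.01291 × 10^18

12910000000000000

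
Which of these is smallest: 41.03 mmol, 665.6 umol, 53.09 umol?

41.03 mmol = 0.04103 mol
665.6 umol = 0.0006656 mol
53.09 umol = 0.00005309 mol

53.09 umol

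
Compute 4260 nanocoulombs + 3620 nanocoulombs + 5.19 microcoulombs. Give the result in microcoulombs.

In microcoulombs:
  4260 nanocoulombs = 4260e-3 microcoulombs = 4.26
  3620 nanocoulombs = 3620e-3 microcoulombs = 3.62
  5.19 microcoulombs → 5.19
Sum: 4.26 + 3.62 + 5.19 = 13.07

13.07 microcoulombs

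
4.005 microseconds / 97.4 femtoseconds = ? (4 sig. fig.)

(4.005 × 10^-6) / (97.4 × 10^-15) = 0.041119 × 10^9

41120000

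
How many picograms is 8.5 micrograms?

8500000 picograms

micro = 10⁻⁶, pico = 10⁻¹²; factor is 10⁶.
8.5 × 10⁶ = 8500000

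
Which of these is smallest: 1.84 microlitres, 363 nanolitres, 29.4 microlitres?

363 nanolitres

1.84 microlitres = 0.00000184 litres
363 nanolitres = 0.000000363 litres
29.4 microlitres = 0.0000294 litres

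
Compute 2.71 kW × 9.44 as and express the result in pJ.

0.0255824 pJ

2.71 × 10^3 × 9.44 × 10^-18 = 25.5824 × 10^-15 J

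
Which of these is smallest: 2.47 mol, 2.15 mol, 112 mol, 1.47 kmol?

2.15 mol

2.47 mol = 2.47 mol
2.15 mol = 2.15 mol
112 mol = 112 mol
1.47 kmol = 1470 mol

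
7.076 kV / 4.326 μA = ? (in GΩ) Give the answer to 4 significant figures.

1.636 GΩ

(7.076 × 10^3) / (4.326 × 10^-6) = 1.63569 × 10^9 Ω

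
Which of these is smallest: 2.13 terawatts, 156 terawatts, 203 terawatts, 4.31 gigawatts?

2.13 terawatts = 2130000000000 watts
156 terawatts = 156000000000000 watts
203 terawatts = 203000000000000 watts
4.31 gigawatts = 4310000000 watts

4.31 gigawatts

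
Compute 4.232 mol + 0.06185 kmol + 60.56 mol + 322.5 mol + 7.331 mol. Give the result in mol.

456.473 mol

In mol:
  4.232 mol → 4.232
  0.06185 kmol = 0.06185e3 mol = 61.85
  60.56 mol → 60.56
  322.5 mol → 322.5
  7.331 mol → 7.331
Sum: 4.232 + 61.85 + 60.56 + 322.5 + 7.331 = 456.473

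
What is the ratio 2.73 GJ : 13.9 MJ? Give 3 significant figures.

(2.73e9) / (13.9e6) = 0.1964e3

196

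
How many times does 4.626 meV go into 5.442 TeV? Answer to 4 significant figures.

(5.442e12) / (4.626e-3) = 1.1764e15

1176000000000000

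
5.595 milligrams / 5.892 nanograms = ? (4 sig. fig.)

(5.595e-3) / (5.892e-9) = 0.94959e6

949600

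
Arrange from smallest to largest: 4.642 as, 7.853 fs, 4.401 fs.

4.642 as = 0.000000000000000004642 s
7.853 fs = 0.000000000000007853 s
4.401 fs = 0.000000000000004401 s

4.642 as < 4.401 fs < 7.853 fs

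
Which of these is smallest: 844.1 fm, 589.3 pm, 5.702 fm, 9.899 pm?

844.1 fm = 0.0000000000008441 m
589.3 pm = 0.0000000005893 m
5.702 fm = 0.000000000000005702 m
9.899 pm = 0.000000000009899 m

5.702 fm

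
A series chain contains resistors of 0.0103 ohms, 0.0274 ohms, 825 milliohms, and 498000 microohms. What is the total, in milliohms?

1360.7 milliohms

In milliohms:
  0.0103 ohms = 0.0103 × 10^3 milliohms = 10.3
  0.0274 ohms = 0.0274 × 10^3 milliohms = 27.4
  825 milliohms → 825
  498000 microohms = 498000 × 10^-3 milliohms = 498
Sum: 10.3 + 27.4 + 825 + 498 = 1360.7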